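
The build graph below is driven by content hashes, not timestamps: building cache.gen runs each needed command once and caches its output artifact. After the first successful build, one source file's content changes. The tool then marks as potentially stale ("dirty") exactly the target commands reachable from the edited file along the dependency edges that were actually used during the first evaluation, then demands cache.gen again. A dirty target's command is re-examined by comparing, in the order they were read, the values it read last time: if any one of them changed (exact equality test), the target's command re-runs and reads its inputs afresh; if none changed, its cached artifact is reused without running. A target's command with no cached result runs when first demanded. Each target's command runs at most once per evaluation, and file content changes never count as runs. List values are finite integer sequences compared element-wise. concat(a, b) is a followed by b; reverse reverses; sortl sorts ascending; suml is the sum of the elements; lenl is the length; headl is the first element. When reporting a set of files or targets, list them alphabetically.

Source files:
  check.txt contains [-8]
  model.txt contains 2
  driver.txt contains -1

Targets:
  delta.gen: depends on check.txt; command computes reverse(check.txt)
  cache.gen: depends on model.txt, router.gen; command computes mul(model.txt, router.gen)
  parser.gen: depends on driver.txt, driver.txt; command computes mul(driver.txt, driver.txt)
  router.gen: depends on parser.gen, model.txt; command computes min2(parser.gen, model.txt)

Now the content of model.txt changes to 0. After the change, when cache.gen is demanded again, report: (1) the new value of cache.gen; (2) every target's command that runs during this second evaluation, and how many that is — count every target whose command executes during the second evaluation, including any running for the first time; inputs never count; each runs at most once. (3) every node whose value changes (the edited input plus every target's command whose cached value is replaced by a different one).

cache.gen now evaluates to 0.
Run set: cache.gen, router.gen (2 run).
Changed values: cache.gen, model.txt, router.gen.

Initial pass — values computed on the first demand:
  parser.gen = mul(-1, -1) = 1
  router.gen = min2(1, 2) = 1
  cache.gen = mul(2, 1) = 2

Second demand — change propagation:
  router.gen: re-runs because model.txt 2->0; new result 0.
  cache.gen: re-runs because model.txt 2->0; router.gen 1->0; new result 0.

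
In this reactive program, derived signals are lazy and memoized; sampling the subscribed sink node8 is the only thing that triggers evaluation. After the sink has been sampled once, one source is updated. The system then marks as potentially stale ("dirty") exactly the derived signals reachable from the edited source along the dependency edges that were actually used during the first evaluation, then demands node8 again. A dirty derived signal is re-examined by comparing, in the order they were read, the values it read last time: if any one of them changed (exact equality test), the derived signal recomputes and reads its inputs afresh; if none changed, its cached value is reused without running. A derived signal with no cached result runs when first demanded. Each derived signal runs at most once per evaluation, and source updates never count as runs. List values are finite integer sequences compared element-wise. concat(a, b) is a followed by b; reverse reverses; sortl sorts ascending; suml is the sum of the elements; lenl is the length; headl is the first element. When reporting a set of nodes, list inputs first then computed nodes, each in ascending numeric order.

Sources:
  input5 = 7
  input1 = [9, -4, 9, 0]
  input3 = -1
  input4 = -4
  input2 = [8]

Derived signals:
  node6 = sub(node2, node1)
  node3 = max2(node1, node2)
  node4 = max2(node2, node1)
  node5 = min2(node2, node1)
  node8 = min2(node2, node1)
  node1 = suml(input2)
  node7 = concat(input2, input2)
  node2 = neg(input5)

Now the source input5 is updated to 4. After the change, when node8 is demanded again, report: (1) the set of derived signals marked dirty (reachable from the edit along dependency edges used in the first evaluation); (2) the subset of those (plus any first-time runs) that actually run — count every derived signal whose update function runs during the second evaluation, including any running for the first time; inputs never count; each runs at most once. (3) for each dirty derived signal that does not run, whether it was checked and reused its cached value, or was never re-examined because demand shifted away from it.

The edit dirties: node2, node8.
2 derived signals run: node2, node8.
No dirty derived signal escaped a run.

First demand of the output computes:
  node1 = suml([8]) = 8
  node2 = neg(7) = -7
  node8 = min2(-7, 8) = -7

After the edit, cleaning proceeds:
  node2: a read changed (input5 7->4) — executes, giving -4.
  node8: a read changed (node2 -7->-4) — executes, giving -4.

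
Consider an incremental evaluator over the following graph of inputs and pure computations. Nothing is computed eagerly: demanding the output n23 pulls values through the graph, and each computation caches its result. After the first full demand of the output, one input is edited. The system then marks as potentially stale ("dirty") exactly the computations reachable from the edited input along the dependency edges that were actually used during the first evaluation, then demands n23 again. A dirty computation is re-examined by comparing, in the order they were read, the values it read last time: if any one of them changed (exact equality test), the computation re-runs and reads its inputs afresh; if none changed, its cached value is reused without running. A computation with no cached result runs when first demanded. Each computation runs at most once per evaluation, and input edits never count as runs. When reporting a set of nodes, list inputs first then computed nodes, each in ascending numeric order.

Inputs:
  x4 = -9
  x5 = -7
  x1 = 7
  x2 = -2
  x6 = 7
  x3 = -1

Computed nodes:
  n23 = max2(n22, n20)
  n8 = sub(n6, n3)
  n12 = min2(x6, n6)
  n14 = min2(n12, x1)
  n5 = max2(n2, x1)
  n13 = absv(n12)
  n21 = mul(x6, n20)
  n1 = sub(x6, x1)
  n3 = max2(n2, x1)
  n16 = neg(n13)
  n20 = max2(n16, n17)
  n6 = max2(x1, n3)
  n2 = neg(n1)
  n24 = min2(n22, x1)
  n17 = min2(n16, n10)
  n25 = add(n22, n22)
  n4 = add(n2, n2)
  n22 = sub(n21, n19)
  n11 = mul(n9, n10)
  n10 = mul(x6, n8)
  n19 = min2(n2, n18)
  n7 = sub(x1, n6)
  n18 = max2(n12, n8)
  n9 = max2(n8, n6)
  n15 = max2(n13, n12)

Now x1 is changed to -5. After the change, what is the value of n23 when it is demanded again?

n23 now evaluates to -5.
The important point: at n10 every value read last time is unchanged, so the dirty flag clears without a run.

Initial pass — values computed on the first demand:
  n1 = sub(7, 7) = 0
  n2 = neg(0) = 0
  n3 = max2(0, 7) = 7
  n6 = max2(7, 7) = 7
  n8 = sub(7, 7) = 0
  n10 = mul(7, 0) = 0
  n12 = min2(7, 7) = 7
  n13 = absv(7) = 7
  n16 = neg(7) = -7
  n17 = min2(-7, 0) = -7
  n18 = max2(7, 0) = 7
  n19 = min2(0, 7) = 0
  n20 = max2(-7, -7) = -7
  n21 = mul(7, -7) = -49
  n22 = sub(-49, 0) = -49
  n23 = max2(-49, -7) = -7

Second demand — change propagation:
  n1: re-runs because x1 7->-5; new result 12.
  n2: re-runs because n1 0->12; new result -12.
  n3: re-runs because n2 0->-12; x1 7->-5; new result -5.
  n6: re-runs because x1 7->-5; n3 7->-5; new result -5.
  n8: re-runs because n6 7->-5; n3 7->-5; new result 0 (unchanged).
  n10: re-examined; everything it read last time is the same (x6 unchanged, n8 unchanged) — cache 0 kept, no run.
  n12: re-runs because n6 7->-5; new result -5.
  n13: re-runs because n12 7->-5; new result 5.
  n16: re-runs because n13 7->5; new result -5.
  n17: re-runs because n16 -7->-5; new result -5.
  n18: re-runs because n12 7->-5; new result 0.
  n19: re-runs because n2 0->-12; n18 7->0; new result -12.
  n20: re-runs because n16 -7->-5; n17 -7->-5; new result -5.
  n21: re-runs because n20 -7->-5; new result -35.
  n22: re-runs because n21 -49->-35; n19 0->-12; new result -23.
  n23: re-runs because n22 -49->-23; n20 -7->-5; new result -5.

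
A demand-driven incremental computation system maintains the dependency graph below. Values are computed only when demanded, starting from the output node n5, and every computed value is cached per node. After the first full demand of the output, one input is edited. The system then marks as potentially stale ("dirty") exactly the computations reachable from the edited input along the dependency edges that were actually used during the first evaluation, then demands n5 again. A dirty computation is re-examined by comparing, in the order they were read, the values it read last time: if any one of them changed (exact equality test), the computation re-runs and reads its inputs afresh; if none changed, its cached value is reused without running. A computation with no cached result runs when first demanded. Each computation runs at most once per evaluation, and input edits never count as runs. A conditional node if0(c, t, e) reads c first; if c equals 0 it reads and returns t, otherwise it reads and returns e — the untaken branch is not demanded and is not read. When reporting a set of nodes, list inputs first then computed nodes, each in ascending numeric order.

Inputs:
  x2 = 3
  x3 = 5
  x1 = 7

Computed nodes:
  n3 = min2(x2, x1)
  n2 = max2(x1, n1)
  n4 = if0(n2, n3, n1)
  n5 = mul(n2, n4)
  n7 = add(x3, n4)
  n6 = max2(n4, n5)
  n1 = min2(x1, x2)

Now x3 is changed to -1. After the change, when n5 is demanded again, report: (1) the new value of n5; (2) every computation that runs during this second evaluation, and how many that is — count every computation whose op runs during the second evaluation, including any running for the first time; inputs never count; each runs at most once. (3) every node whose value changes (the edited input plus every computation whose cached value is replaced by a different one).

First evaluation (everything demanded from the output):
  n1 = min2(7, 3) = 3
  n2 = max2(7, 3) = 7
  n4 = if0(n2=7 -> else branch n1) = 3
  n5 = mul(7, 3) = 21

Propagation after the edit:
  x3 feeds no computation that the output demands — nothing is marked dirty and nothing runs.

Key observation: x3 is never demanded by the output, so the edit triggers no recomputation at all.

New value of n5: 21.
Computations that run: none — 0 in total.
Values that change: x3.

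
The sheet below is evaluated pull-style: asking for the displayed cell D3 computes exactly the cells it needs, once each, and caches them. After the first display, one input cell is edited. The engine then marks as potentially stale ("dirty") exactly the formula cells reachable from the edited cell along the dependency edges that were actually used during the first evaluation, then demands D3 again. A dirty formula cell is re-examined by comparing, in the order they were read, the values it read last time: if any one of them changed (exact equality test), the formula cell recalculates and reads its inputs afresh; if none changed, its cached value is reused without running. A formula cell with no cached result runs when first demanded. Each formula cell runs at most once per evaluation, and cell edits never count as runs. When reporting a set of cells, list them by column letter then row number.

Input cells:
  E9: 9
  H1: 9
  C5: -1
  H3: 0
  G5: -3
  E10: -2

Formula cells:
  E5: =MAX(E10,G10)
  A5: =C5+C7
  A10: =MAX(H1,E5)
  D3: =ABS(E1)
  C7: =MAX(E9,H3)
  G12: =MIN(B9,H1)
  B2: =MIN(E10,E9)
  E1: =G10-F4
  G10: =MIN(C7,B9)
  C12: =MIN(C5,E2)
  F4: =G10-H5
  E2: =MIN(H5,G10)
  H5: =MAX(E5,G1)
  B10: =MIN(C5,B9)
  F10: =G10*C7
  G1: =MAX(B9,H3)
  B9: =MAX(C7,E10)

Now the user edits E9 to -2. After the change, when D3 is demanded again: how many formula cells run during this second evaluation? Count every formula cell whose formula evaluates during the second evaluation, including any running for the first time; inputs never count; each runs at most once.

9 formula cells run: B9, C7, D3, E1, E5, F4, G1, G10, H5.

First demand of the output computes:
  C7 = MAX(9, 0) = 9
  B9 = MAX(9, -2) = 9
  G1 = MAX(9, 0) = 9
  G10 = MIN(9, 9) = 9
  E5 = MAX(-2, 9) = 9
  H5 = MAX(9, 9) = 9
  F4 = 9 - 9 = 0
  E1 = 9 - 0 = 9
  D3 = ABS(9) = 9

After the edit, cleaning proceeds:
  C7: a read changed (E9 9->-2) — executes, giving 0.
  B9: a read changed (C7 9->0) — executes, giving 0.
  G1: a read changed (B9 9->0) — executes, giving 0.
  G10: a read changed (C7 9->0; B9 9->0) — executes, giving 0.
  E5: a read changed (G10 9->0) — executes, giving 0.
  H5: a read changed (E5 9->0; G1 9->0) — executes, giving 0.
  F4: a read changed (G10 9->0; H5 9->0) — executes, giving 0 — identical to its old value.
  E1: a read changed (G10 9->0) — executes, giving 0.
  D3: a read changed (E1 9->0) — executes, giving 0.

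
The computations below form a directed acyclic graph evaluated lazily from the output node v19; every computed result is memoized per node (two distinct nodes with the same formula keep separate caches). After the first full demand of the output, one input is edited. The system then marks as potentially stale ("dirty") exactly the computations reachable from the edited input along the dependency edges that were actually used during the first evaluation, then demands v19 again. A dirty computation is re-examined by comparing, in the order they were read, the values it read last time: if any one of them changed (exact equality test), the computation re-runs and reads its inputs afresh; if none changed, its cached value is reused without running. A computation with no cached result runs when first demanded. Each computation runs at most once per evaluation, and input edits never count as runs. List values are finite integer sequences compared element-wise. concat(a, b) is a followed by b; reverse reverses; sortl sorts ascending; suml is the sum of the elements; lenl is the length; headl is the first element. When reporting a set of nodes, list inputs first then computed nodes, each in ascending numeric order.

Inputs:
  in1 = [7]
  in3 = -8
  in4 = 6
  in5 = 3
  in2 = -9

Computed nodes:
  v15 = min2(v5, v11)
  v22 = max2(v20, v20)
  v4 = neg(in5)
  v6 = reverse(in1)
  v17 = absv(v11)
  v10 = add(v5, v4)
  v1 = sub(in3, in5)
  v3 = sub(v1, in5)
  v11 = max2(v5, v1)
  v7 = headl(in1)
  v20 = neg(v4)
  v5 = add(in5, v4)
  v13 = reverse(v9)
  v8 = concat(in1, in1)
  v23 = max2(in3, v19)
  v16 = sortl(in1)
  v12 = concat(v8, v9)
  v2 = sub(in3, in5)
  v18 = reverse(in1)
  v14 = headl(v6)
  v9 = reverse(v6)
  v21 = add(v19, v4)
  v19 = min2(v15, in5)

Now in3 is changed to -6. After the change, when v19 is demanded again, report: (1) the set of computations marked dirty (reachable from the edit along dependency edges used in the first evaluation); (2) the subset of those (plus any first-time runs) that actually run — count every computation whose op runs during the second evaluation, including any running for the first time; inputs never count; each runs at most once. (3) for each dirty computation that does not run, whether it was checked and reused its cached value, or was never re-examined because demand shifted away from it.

The edit dirties: v1, v11, v15, v19.
2 computations run: v1, v11.
Cache hits after checking: v15, v19.
Note the absorption at v11: it re-runs yet its value is the same, leaving the output's value untouched.

First demand of the output computes:
  v1 = sub(-8, 3) = -11
  v4 = neg(3) = -3
  v5 = add(3, -3) = 0
  v11 = max2(0, -11) = 0
  v15 = min2(0, 0) = 0
  v19 = min2(0, 3) = 0

After the edit, cleaning proceeds:
  v1: a read changed (in3 -8->-6) — executes, giving -9.
  v11: a read changed (v1 -11->-9) — executes, giving 0 — identical to its old value.
  v15: dirty, but its reads are unchanged (v5 unchanged, v11 unchanged); cached 0 stands.
  v19: dirty, but its reads are unchanged (v15 unchanged, in5 unchanged); cached 0 stands.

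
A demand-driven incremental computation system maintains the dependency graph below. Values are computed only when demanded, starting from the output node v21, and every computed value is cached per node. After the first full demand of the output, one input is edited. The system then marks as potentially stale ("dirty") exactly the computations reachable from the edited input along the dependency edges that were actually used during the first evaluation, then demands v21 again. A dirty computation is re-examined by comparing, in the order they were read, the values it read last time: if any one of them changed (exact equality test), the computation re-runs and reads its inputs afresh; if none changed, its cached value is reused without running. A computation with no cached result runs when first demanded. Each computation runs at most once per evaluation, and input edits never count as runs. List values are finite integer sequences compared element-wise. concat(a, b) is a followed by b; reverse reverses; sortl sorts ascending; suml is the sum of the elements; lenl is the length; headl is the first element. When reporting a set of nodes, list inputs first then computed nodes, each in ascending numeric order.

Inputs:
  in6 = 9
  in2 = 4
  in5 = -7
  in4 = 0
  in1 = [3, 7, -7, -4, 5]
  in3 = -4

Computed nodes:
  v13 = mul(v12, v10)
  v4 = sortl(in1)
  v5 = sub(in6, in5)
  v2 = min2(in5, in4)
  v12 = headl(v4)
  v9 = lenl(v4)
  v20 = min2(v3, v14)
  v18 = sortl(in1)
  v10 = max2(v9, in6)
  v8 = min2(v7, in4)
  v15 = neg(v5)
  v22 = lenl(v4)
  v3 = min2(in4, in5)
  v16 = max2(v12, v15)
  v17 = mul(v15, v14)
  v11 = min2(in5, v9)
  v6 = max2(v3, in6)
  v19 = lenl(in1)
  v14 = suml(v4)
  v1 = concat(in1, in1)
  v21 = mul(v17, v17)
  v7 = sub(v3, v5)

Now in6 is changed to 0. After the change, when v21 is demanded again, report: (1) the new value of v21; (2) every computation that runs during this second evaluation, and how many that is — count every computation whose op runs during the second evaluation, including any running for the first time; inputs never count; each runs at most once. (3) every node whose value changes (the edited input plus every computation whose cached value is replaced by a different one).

First evaluation (everything demanded from the output):
  v4 = sortl([3, 7, -7, -4, 5]) = [-7, -4, 3, 5, 7]
  v5 = sub(9, -7) = 16
  v14 = suml([-7, -4, 3, 5, 7]) = 4
  v15 = neg(16) = -16
  v17 = mul(-16, 4) = -64
  v21 = mul(-64, -64) = 4096

Propagation after the edit:
  v5: runs — in6 9->0; result 7.
  v15: runs — v5 16->7; result -7.
  v17: runs — v15 -16->-7; result -28.
  v21: runs — v17 -64->-28; v17 -64->-28; result 784.

New value of v21: 784.
Computations that run: v5, v15, v17, v21 — 4 in total.
Values that change: in6, v5, v15, v17, v21.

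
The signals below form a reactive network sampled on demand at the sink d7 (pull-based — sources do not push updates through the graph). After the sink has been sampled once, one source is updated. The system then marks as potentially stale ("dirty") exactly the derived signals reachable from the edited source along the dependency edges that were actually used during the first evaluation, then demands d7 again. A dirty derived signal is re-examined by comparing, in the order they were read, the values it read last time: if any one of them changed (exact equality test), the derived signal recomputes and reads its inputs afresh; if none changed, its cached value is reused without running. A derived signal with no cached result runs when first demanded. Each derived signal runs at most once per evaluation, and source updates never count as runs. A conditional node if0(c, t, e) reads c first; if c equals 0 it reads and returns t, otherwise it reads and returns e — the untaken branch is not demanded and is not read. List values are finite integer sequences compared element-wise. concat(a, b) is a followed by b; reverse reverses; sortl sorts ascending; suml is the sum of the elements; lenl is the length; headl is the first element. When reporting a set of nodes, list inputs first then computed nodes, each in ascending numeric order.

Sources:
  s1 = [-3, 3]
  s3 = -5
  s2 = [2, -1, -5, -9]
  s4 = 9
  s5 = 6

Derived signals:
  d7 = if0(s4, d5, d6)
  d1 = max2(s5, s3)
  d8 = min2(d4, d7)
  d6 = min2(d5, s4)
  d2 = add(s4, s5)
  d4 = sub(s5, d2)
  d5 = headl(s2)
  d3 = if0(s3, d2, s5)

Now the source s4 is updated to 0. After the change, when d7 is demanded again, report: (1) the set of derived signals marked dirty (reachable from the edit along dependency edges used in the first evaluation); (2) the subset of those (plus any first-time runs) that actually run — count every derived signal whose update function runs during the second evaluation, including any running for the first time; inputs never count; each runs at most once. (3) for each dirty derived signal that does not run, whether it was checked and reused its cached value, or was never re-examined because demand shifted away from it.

Initial pass — values computed on the first demand:
  d5 = headl([2, -1, -5, -9]) = 2
  d6 = min2(2, 9) = 2
  d7 = if0(s4=9 -> else branch d6) = 2

Second demand — change propagation:
  d6: dirty yet unreached — the second evaluation never asks for it.
  d7: re-runs because s4 9->0; new result 2 (unchanged).

The important point: the flipped condition redirects demand; d6 is left stale, never re-checked.

Dirty set: d6, d7.
Run set: d7 (1 run).
Left stale — demand moved off them: d6.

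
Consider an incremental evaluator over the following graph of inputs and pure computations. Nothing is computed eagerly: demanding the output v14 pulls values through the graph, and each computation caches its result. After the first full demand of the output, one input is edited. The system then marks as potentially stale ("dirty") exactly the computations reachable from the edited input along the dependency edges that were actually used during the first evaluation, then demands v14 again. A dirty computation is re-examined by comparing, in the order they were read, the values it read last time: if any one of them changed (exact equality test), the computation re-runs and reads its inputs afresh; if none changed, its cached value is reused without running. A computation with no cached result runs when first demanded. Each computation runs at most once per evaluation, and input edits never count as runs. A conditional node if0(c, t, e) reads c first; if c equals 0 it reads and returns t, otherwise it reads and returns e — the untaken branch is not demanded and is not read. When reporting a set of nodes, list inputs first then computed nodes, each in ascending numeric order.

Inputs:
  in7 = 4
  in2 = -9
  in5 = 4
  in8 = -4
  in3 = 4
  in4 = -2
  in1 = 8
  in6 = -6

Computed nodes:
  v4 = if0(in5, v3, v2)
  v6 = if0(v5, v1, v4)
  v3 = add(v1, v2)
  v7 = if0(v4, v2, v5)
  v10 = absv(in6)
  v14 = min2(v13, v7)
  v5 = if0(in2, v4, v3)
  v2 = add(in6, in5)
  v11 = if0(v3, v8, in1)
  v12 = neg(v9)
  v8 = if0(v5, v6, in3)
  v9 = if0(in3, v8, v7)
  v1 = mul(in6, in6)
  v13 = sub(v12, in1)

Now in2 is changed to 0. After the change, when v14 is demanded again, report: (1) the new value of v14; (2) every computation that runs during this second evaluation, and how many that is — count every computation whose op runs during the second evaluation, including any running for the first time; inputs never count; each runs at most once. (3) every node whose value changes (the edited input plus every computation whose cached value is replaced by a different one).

v14 now evaluates to -6.
Run set: v5, v7, v9, v12, v13, v14 (6 run).
Changed values: in2, v5, v7, v9, v12, v13, v14.

Initial pass — values computed on the first demand:
  v1 = mul(-6, -6) = 36
  v2 = add(-6, 4) = -2
  v3 = add(36, -2) = 34
  v4 = if0(in5=4 -> else branch v2) = -2
  v5 = if0(in2=-9 -> else branch v3) = 34
  v7 = if0(v4=-2 -> else branch v5) = 34
  v9 = if0(in3=4 -> else branch v7) = 34
  v12 = neg(34) = -34
  v13 = sub(-34, 8) = -42
  v14 = min2(-42, 34) = -42

Second demand — change propagation:
  v5: re-runs because in2 -9->0; new result -2.
  v7: re-runs because v5 34->-2; new result -2.
  v9: re-runs because v7 34->-2; new result -2.
  v12: re-runs because v9 34->-2; new result 2.
  v13: re-runs because v12 -34->2; new result -6.
  v14: re-runs because v13 -42->-6; v7 34->-2; new result -6.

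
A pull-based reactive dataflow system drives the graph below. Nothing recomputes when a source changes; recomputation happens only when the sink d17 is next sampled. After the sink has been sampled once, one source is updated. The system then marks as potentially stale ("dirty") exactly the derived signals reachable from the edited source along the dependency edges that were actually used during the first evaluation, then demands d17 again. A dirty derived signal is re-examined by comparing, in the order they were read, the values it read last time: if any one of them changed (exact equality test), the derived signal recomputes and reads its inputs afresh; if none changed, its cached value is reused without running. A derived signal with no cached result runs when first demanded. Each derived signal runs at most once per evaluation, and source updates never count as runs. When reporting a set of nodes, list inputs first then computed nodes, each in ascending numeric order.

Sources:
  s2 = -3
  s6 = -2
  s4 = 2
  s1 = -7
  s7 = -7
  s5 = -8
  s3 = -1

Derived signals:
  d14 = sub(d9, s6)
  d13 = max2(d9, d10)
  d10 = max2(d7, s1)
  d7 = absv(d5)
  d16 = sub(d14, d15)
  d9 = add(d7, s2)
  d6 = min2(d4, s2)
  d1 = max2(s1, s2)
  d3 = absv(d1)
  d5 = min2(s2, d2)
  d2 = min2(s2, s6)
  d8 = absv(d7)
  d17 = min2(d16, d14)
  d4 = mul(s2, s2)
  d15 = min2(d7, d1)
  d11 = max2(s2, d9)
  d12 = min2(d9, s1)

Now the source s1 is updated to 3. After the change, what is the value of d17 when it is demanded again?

New value of d17: -1.

First evaluation (everything demanded from the output):
  d1 = max2(-7, -3) = -3
  d2 = min2(-3, -2) = -3
  d5 = min2(-3, -3) = -3
  d7 = absv(-3) = 3
  d9 = add(3, -3) = 0
  d14 = sub(0, -2) = 2
  d15 = min2(3, -3) = -3
  d16 = sub(2, -3) = 5
  d17 = min2(5, 2) = 2

Propagation after the edit:
  d1: runs — s1 -7->3; result 3.
  d15: runs — d1 -3->3; result 3.
  d16: runs — d15 -3->3; result -1.
  d17: runs — d16 5->-1; result -1.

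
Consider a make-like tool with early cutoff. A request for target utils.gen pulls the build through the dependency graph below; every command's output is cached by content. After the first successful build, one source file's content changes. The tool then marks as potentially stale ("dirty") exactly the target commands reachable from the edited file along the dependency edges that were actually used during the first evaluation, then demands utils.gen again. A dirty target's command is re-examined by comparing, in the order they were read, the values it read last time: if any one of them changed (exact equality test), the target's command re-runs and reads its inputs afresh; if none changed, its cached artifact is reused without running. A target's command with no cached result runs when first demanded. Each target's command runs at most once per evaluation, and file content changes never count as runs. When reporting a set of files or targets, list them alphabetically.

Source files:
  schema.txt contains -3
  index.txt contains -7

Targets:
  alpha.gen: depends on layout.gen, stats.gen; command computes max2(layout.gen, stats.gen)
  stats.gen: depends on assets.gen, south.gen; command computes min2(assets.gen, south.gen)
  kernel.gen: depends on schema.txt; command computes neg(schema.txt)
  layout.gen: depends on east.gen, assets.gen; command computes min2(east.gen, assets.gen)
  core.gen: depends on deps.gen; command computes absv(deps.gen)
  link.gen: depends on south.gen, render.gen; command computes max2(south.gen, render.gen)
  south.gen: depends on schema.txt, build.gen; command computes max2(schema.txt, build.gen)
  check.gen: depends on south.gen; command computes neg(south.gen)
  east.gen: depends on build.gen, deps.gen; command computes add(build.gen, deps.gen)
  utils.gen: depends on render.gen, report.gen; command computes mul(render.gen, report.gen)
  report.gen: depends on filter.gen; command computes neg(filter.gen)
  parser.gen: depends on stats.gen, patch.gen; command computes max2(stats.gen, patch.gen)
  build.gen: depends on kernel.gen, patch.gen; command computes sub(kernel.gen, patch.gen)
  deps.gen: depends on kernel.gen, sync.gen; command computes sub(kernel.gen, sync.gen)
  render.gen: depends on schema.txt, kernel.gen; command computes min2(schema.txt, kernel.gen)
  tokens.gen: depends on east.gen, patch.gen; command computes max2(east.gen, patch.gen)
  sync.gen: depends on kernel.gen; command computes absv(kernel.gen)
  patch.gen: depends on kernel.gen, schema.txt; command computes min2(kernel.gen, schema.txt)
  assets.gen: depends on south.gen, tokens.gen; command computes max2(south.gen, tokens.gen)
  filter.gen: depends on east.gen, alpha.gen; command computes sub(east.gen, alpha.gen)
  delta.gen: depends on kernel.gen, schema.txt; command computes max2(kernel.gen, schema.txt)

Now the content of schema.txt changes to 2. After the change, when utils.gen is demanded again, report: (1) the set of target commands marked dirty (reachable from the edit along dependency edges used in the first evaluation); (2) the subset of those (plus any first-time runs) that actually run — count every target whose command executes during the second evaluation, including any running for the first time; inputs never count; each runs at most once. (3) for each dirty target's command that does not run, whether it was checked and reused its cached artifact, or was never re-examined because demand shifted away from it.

The edit dirties: alpha.gen, assets.gen, build.gen, deps.gen, east.gen, filter.gen, kernel.gen, layout.gen, patch.gen, render.gen, report.gen, south.gen, stats.gen, sync.gen, tokens.gen, utils.gen.
16 target commands run: alpha.gen, assets.gen, build.gen, deps.gen, east.gen, filter.gen, kernel.gen, layout.gen, patch.gen, render.gen, report.gen, south.gen, stats.gen, sync.gen, tokens.gen, utils.gen.
No dirty target's command escaped a run.

First demand of the output computes:
  kernel.gen = neg(-3) = 3
  patch.gen = min2(3, -3) = -3
  build.gen = sub(3, -3) = 6
  render.gen = min2(-3, 3) = -3
  south.gen = max2(-3, 6) = 6
  sync.gen = absv(3) = 3
  deps.gen = sub(3, 3) = 0
  east.gen = add(6, 0) = 6
  tokens.gen = max2(6, -3) = 6
  assets.gen = max2(6, 6) = 6
  layout.gen = min2(6, 6) = 6
  stats.gen = min2(6, 6) = 6
  alpha.gen = max2(6, 6) = 6
  filter.gen = sub(6, 6) = 0
  report.gen = neg(0) = 0
  utils.gen = mul(-3, 0) = 0

After the edit, cleaning proceeds:
  kernel.gen: a read changed (schema.txt -3->2) — executes, giving -2.
  patch.gen: a read changed (kernel.gen 3->-2; schema.txt -3->2) — executes, giving -2.
  build.gen: a read changed (kernel.gen 3->-2; patch.gen -3->-2) — executes, giving 0.
  render.gen: a read changed (schema.txt -3->2; kernel.gen 3->-2) — executes, giving -2.
  south.gen: a read changed (schema.txt -3->2; build.gen 6->0) — executes, giving 2.
  sync.gen: a read changed (kernel.gen 3->-2) — executes, giving 2.
  deps.gen: a read changed (kernel.gen 3->-2; sync.gen 3->2) — executes, giving -4.
  east.gen: a read changed (build.gen 6->0; deps.gen 0->-4) — executes, giving -4.
  tokens.gen: a read changed (east.gen 6->-4; patch.gen -3->-2) — executes, giving -2.
  assets.gen: a read changed (south.gen 6->2; tokens.gen 6->-2) — executes, giving 2.
  layout.gen: a read changed (east.gen 6->-4; assets.gen 6->2) — executes, giving -4.
  stats.gen: a read changed (assets.gen 6->2; south.gen 6->2) — executes, giving 2.
  alpha.gen: a read changed (layout.gen 6->-4; stats.gen 6->2) — executes, giving 2.
  filter.gen: a read changed (east.gen 6->-4; alpha.gen 6->2) — executes, giving -6.
  report.gen: a read changed (filter.gen 0->-6) — executes, giving 6.
  utils.gen: a read changed (render.gen -3->-2; report.gen 0->6) — executes, giving -12.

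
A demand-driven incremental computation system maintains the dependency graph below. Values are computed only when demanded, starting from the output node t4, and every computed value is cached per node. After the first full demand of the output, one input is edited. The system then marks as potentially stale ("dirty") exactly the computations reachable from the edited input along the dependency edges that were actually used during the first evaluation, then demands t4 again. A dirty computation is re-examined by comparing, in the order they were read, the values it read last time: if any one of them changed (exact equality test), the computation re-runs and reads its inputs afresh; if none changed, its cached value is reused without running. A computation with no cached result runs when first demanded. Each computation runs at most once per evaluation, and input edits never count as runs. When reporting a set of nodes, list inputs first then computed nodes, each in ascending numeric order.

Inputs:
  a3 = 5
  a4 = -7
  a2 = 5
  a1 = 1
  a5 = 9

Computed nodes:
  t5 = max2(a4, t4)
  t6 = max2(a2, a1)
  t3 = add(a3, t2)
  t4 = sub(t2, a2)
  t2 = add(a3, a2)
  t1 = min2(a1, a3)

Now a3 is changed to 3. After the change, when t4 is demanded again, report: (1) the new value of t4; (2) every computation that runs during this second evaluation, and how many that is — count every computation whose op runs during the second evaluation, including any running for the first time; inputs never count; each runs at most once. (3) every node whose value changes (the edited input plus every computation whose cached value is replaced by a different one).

First evaluation (everything demanded from the output):
  t2 = add(5, 5) = 10
  t4 = sub(10, 5) = 5

Propagation after the edit:
  t2: runs — a3 5->3; result 8.
  t4: runs — t2 10->8; result 3.

New value of t4: 3.
Computations that run: t2, t4 — 2 in total.
Values that change: a3, t2, t4.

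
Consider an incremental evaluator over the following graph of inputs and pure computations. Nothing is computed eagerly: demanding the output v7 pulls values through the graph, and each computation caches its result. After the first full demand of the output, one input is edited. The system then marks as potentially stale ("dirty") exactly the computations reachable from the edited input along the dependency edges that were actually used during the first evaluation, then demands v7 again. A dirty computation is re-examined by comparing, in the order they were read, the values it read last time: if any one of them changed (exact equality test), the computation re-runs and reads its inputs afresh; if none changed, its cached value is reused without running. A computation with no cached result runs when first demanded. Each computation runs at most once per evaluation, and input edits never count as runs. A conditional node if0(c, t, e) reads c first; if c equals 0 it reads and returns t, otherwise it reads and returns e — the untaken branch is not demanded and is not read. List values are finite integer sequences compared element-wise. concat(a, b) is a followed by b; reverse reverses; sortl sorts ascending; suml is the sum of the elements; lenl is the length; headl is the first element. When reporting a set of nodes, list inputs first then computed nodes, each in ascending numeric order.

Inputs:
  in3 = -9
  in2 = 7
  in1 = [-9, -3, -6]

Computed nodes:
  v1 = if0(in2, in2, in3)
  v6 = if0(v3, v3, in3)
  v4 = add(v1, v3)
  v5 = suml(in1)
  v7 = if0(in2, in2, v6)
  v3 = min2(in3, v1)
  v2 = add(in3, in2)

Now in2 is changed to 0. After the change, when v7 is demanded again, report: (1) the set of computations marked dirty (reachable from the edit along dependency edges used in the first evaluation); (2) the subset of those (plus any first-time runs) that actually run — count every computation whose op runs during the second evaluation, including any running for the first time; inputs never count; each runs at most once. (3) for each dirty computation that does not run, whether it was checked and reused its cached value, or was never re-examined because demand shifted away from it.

Initial pass — values computed on the first demand:
  v1 = if0(in2=7 -> else branch in3) = -9
  v3 = min2(-9, -9) = -9
  v6 = if0(v3=-9 -> else branch in3) = -9
  v7 = if0(in2=7 -> else branch v6) = -9

Second demand — change propagation:
  v1: dirty yet unreached — the second evaluation never asks for it.
  v3: dirty yet unreached — the second evaluation never asks for it.
  v6: dirty yet unreached — the second evaluation never asks for it.
  v7: re-runs because in2 7->0; new result 0.

The important point: the flipped condition redirects demand; v1, v3, v6 are left stale, never re-checked.

Dirty set: v1, v3, v6, v7.
Run set: v7 (1 run).
Left stale — demand moved off them: v1, v3, v6.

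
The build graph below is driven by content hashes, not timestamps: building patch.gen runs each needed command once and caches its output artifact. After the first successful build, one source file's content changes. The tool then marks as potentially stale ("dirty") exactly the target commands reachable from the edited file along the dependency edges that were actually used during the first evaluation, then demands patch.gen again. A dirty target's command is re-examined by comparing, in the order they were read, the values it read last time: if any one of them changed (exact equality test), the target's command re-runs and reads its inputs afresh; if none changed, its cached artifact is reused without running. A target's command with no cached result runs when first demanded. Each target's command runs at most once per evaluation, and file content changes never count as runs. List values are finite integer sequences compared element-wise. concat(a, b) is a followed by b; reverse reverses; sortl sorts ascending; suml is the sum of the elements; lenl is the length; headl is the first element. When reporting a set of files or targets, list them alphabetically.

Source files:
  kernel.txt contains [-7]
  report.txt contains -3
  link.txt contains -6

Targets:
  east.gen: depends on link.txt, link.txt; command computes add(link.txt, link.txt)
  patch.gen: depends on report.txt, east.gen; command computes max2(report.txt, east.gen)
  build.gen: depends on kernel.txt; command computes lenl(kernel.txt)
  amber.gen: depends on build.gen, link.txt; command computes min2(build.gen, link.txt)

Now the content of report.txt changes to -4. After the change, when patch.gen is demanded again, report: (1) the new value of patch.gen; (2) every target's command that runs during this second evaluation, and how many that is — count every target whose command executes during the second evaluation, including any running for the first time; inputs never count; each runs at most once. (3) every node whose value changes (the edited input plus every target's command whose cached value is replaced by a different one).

patch.gen now evaluates to -4.
Run set: patch.gen (1 run).
Changed values: patch.gen, report.txt.

Initial pass — values computed on the first demand:
  east.gen = add(-6, -6) = -12
  patch.gen = max2(-3, -12) = -3

Second demand — change propagation:
  patch.gen: re-runs because report.txt -3->-4; new result -4.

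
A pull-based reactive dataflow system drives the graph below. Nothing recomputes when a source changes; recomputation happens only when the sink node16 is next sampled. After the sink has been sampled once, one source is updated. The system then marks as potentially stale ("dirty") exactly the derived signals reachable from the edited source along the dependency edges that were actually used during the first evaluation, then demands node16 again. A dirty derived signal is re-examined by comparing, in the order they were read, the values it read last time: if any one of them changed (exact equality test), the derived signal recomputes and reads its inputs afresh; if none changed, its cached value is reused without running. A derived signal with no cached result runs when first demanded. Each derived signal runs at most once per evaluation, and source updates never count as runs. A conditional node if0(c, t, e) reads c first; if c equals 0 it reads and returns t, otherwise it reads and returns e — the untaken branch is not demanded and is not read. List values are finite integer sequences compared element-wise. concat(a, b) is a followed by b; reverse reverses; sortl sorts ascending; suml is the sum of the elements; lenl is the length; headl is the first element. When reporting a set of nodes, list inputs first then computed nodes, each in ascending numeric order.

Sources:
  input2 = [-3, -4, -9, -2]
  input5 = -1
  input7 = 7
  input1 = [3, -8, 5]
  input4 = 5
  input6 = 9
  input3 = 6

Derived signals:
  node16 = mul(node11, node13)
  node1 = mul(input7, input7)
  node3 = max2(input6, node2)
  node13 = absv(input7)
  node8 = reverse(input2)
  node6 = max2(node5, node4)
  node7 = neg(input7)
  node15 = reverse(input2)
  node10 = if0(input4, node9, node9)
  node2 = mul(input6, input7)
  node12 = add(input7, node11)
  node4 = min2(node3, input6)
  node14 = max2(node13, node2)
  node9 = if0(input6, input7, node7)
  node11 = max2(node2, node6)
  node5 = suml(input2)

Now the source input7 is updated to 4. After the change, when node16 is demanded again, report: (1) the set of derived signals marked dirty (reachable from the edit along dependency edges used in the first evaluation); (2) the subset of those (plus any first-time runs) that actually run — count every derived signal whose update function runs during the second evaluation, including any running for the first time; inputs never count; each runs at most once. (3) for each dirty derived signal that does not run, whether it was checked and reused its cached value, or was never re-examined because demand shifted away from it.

Marked dirty: node2, node3, node4, node6, node11, node13, node16.
Derived signals that run: node2, node3, node4, node11, node13, node16 — 6 in total.
Checked but reused from cache: node6.
Key observation: the cutoff stops propagation at node6 — its inputs' values are unchanged, so it reuses its cache.

First evaluation (everything demanded from the output):
  node2 = mul(9, 7) = 63
  node3 = max2(9, 63) = 63
  node4 = min2(63, 9) = 9
  node5 = suml([-3, -4, -9, -2]) = -18
  node6 = max2(-18, 9) = 9
  node11 = max2(63, 9) = 63
  node13 = absv(7) = 7
  node16 = mul(63, 7) = 441

Propagation after the edit:
  node2: runs — input7 7->4; result 36.
  node3: runs — node2 63->36; result 36.
  node4: runs — node3 63->36; result 9 (same value as before).
  node6: checked — values it read are unchanged (node5 unchanged, node4 unchanged); reused cached 9 without running.
  node11: runs — node2 63->36; result 36.
  node13: runs — input7 7->4; result 4.
  node16: runs — node11 63->36; node13 7->4; result 144.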